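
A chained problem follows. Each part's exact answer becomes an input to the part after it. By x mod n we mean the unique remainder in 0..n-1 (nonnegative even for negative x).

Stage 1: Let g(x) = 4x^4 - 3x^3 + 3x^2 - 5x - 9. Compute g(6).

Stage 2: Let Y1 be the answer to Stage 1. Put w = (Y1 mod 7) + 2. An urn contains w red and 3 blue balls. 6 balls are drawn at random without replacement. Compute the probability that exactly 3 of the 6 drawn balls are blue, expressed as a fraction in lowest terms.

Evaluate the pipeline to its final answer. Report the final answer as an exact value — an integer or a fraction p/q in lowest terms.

Stage 1: 4*(6)^4 - 3*(6)^3 + 3*(6)^2 - 5*(6)^1 - 9 = (5184) + (-648) + (108) + (-30) + (-9) = 4605; answer 4605
Stage 2: Y1 = 4605; w = 8; total draws C(11,6) = 462; favorable C(3,3)*C(8,3) = 56; P = 4/33; answer 4/33

4/33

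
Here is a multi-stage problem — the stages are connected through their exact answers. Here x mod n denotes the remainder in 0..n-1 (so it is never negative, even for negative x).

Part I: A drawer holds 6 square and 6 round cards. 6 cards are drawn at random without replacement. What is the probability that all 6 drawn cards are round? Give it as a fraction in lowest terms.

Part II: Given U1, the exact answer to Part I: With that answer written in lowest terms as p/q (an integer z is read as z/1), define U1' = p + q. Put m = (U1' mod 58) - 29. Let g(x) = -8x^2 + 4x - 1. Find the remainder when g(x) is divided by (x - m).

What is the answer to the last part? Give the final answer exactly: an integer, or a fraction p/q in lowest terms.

-5305

Part I: total draws C(12,6) = 924; favorable C(6,6) = 1; P = 1/924; answer 1/924
Part II: U1 = 1/924; threaded value p + q = 925; m = 26; remainder = value at the root: -8*(26)^2 + 4*(26)^1 - 1 = (-5408) + (104) + (-1) = -5305; answer -5305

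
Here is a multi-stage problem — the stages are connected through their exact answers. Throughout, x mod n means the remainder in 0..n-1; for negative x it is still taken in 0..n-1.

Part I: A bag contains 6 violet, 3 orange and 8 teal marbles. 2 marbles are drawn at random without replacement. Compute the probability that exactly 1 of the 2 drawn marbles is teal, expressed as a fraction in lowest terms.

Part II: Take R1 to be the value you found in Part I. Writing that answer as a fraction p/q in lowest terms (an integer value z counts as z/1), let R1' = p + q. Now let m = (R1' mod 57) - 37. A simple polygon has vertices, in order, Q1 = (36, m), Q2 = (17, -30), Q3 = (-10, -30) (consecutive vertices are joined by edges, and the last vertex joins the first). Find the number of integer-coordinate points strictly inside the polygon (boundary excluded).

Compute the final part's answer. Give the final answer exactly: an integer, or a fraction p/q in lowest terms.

Part I: total draws C(17,2) = 136; favorable C(8,1)*C(9,1) = 72; P = 9/17; answer 9/17
Part II: R1 = 9/17; threaded value p + q = 26; m = -11; cross terms: (36*-30 - 17*-11)=-893, (17*-30 - -10*-30)=-810, (-10*-11 - 36*-30)=1190; twice the area = |-513| = 513; area = 513/2; boundary points = 19 + 27 + 1 = 47; strictly interior points = area - boundary/2 + 1 = 234; answer 234

234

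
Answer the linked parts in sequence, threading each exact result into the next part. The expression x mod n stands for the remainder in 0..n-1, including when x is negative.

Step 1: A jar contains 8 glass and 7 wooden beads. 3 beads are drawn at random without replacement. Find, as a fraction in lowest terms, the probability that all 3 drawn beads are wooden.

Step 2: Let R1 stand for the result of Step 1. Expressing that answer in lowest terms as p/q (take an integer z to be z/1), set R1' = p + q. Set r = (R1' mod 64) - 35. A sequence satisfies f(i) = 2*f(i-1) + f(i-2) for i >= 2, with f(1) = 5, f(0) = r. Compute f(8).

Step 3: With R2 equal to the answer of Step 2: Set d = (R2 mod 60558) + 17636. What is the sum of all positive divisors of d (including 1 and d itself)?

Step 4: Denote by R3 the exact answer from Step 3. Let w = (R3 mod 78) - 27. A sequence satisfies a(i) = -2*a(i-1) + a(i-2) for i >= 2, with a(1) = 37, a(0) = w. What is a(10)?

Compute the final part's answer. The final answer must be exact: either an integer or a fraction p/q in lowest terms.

Step 1: total draws C(15,3) = 455; favorable C(7,3) = 35; P = 1/13; answer 1/13
Step 2: R1 = 1/13; threaded value p + q = 14; r = -21; f(2) = 2*(5) + 1*(-21) = -11; iterating: f(2)=-11, f(3)=-17, f(4)=-45, f(5)=-107, f(6)=-259, f(7)=-625, f(8)=-1509; answer -1509
Step 3: R2 = -1509; d = 76685; 76685 = 5 * 7^2 * 313; sigma = (1 + 5) * (1 + 7 + 49) * (1 + 313) = 6 * 57 * 314 = 107388; answer 107388
Step 4: R3 = 107388; w = 33; a(2) = -2*(37) + 1*(33) = -41; iterating: a(2)=-41, a(3)=119, a(4)=-279, a(5)=677, a(6)=-1633, a(7)=3943, a(8)=-9519, a(9)=22981, a(10)=-55481; answer -55481

-55481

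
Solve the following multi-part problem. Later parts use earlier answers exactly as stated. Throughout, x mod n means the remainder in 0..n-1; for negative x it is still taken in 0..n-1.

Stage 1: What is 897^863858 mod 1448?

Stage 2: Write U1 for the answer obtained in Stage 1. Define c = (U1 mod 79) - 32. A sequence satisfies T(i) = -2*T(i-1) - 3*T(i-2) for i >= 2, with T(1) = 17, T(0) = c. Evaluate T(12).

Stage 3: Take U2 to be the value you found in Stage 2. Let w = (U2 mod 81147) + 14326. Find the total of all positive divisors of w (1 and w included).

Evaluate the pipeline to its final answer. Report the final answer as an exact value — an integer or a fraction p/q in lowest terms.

66240

Stage 1: squarings mod 1448: 897^1=897, 897^2=969, 897^4=657, 897^8=145, 897^16=753, 897^32=841, 897^64=657, 897^128=145, 897^256=753, 897^512=841, 897^1024=657, 897^2048=145, 897^4096=753, 897^8192=841, 897^16384=657, 897^32768=145, 897^65536=753, 897^131072=841, 897^262144=657, 897^524288=145; 897^863858 = 897^2 * 897^16 * 897^32 * 897^64 * 897^512 * 897^1024 * 897^2048 * 897^8192 * 897^65536 * 897^262144 * 897^524288 = 217 (mod 1448); answer 217
Stage 2: U1 = 217; c = 27; T(2) = -2*(17) - 3*(27) = -115; iterating: T(2)=-115, T(3)=179, T(4)=-13, T(5)=-511, T(6)=1061, T(7)=-589, T(8)=-2005, T(9)=5777, T(10)=-5539, T(11)=-6253, T(12)=29123; answer 29123
Stage 3: U2 = 29123; w = 43449; 43449 = 3 * 7 * 2069; sigma = (1 + 3) * (1 + 7) * (1 + 2069) = 4 * 8 * 2070 = 66240; answer 66240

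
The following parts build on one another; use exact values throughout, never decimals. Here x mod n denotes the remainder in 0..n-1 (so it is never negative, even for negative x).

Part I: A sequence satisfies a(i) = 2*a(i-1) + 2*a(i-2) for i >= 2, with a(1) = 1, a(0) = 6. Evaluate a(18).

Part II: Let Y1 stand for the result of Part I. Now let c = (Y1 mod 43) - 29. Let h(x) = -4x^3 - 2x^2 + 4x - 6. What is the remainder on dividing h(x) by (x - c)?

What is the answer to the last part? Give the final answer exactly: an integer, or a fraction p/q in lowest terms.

26632

Part I: a(2) = 2*(1) + 2*(6) = 14; iterating: a(2)=14, a(3)=30, a(4)=88, a(5)=236, a(6)=648, a(7)=1768, a(8)=4832, a(9)=13200, a(10)=36064, a(11)=98528, a(12)=269184, a(13)=735424, a(14)=2009216, a(15)=5489280, a(16)=14996992, a(17)=40972544, a(18)=111939072; answer 111939072
Part II: Y1 = 111939072; c = -19; remainder = value at the root: -4*(-19)^3 - 2*(-19)^2 + 4*(-19)^1 - 6 = (27436) + (-722) + (-76) + (-6) = 26632; answer 26632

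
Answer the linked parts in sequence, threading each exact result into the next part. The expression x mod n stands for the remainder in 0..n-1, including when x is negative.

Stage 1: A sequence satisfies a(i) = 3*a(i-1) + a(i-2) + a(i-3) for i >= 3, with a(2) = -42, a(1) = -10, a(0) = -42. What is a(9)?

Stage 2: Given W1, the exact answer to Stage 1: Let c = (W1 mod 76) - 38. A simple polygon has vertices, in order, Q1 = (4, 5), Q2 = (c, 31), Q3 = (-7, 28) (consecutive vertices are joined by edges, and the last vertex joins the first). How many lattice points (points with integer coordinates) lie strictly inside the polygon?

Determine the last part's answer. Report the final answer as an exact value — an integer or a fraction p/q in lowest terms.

270

Stage 1: a(3) = 3*(-42) + 1*(-10) + 1*(-42) = -178; iterating: a(3)=-178, a(4)=-586, a(5)=-1978, a(6)=-6698, a(7)=-22658, a(8)=-76650, a(9)=-259306; answer -259306
Stage 2: W1 = -259306; c = -32; cross terms: (4*31 - -32*5)=284, (-32*28 - -7*31)=-679, (-7*5 - 4*28)=-147; twice the area = |-542| = 542; area = 271; boundary points = 2 + 1 + 1 = 4; strictly interior points = area - boundary/2 + 1 = 270; answer 270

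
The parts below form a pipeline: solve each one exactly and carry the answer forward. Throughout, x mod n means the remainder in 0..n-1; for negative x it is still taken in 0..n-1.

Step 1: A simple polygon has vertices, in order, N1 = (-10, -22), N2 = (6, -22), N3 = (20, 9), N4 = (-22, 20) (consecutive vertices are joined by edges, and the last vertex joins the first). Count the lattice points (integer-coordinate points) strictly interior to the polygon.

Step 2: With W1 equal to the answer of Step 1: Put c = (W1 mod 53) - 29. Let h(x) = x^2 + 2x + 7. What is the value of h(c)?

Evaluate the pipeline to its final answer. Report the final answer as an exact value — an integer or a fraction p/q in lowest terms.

Step 1: cross terms: (-10*-22 - 6*-22)=352, (6*9 - 20*-22)=494, (20*20 - -22*9)=598, (-22*-22 - -10*20)=684; twice the area = |2128| = 2128; area = 1064; boundary points = 16 + 1 + 1 + 6 = 24; strictly interior points = area - boundary/2 + 1 = 1053; answer 1053
Step 2: W1 = 1053; c = 17; 1*(17)^2 + 2*(17)^1 + 7 = (289) + (34) + (7) = 330; answer 330

330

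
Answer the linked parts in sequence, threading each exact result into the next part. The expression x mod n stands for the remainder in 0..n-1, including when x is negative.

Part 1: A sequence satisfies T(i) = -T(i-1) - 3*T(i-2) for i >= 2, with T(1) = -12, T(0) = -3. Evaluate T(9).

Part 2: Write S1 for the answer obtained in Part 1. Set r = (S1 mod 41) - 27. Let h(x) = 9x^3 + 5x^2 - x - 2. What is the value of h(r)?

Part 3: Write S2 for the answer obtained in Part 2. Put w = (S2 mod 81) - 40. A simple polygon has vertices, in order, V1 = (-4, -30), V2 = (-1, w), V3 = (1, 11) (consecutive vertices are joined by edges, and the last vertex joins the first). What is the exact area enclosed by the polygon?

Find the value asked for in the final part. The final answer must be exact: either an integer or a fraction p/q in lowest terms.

6

Part 1: T(2) = -1*(-12) - 3*(-3) = 21; iterating: T(2)=21, T(3)=15, T(4)=-78, T(5)=33, T(6)=201, T(7)=-300, T(8)=-303, T(9)=1203; answer 1203
Part 2: S1 = 1203; r = -13; 9*(-13)^3 + 5*(-13)^2 - 1*(-13)^1 - 2 = (-19773) + (845) + (13) + (-2) = -18917; answer -18917
Part 3: S2 = -18917; w = -3; cross terms: (-4*-3 - -1*-30)=-18, (-1*11 - 1*-3)=-8, (1*-30 - -4*11)=14; twice the area = |-12| = 12; area = 6; answer 6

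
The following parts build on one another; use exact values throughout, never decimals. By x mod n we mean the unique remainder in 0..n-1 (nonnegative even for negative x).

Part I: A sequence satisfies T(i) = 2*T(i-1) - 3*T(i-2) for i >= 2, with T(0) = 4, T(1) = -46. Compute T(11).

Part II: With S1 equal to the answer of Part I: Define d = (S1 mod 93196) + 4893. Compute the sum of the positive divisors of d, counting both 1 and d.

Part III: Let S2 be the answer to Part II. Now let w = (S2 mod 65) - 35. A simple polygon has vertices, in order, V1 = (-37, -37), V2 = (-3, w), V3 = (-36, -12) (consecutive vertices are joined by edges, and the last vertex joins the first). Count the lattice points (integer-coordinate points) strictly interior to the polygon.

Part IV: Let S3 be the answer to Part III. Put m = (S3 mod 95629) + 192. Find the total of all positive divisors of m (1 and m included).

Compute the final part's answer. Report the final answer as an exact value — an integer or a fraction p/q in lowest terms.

640

Part I: T(2) = 2*(-46) - 3*(4) = -104; iterating: T(2)=-104, T(3)=-70, T(4)=172, T(5)=554, T(6)=592, T(7)=-478, T(8)=-2732, T(9)=-4030, T(10)=136, T(11)=12362; answer 12362
Part II: S1 = 12362; d = 17255; 17255 = 5 * 7 * 17 * 29; sigma = (1 + 5) * (1 + 7) * (1 + 17) * (1 + 29) = 6 * 8 * 18 * 30 = 25920; answer 25920
Part III: S2 = 25920; w = 15; cross terms: (-37*15 - -3*-37)=-666, (-3*-12 - -36*15)=576, (-36*-37 - -37*-12)=888; twice the area = |798| = 798; area = 399; boundary points = 2 + 3 + 1 = 6; strictly interior points = area - boundary/2 + 1 = 397; answer 397
Part IV: S3 = 397; m = 589; 589 = 19 * 31; sigma = (1 + 19) * (1 + 31) = 20 * 32 = 640; answer 640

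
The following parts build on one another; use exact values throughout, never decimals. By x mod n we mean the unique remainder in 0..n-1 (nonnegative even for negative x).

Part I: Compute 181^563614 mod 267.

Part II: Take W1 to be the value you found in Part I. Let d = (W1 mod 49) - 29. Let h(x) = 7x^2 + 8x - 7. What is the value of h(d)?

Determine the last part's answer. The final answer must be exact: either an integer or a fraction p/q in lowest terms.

1657

Part I: squarings mod 267: 181^1=181, 181^2=187, 181^4=259, 181^8=64, 181^16=91, 181^32=4, 181^64=16, 181^128=256, 181^256=121, 181^512=223, 181^1024=67, 181^2048=217, 181^4096=97, 181^8192=64, 181^16384=91, 181^32768=4, 181^65536=16, 181^131072=256, 181^262144=121, 181^524288=223; 181^563614 = 181^2 * 181^4 * 181^8 * 181^16 * 181^128 * 181^256 * 181^2048 * 181^4096 * 181^32768 * 181^524288 = 160 (mod 267); answer 160
Part II: W1 = 160; d = -16; 7*(-16)^2 + 8*(-16)^1 - 7 = (1792) + (-128) + (-7) = 1657; answer 1657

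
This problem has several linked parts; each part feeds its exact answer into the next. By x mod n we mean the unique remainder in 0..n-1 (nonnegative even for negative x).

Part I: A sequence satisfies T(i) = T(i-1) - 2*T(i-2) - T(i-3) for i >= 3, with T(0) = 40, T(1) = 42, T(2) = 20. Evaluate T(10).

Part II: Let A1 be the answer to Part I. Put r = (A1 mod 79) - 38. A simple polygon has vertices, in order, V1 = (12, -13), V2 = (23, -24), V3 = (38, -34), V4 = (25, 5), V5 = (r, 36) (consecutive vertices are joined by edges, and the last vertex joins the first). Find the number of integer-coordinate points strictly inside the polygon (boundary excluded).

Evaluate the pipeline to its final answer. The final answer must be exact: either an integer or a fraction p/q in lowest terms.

Part I: T(3) = 1*(20) - 2*(42) - 1*(40) = -104; iterating: T(3)=-104, T(4)=-186, T(5)=2, T(6)=478, T(7)=660, T(8)=-298, T(9)=-2096, T(10)=-2160; answer -2160
Part II: A1 = -2160; r = 14; cross terms: (12*-24 - 23*-13)=11, (23*-34 - 38*-24)=130, (38*5 - 25*-34)=1040, (25*36 - 14*5)=830, (14*-13 - 12*36)=-614; twice the area = |1397| = 1397; area = 1397/2; boundary points = 11 + 5 + 13 + 1 + 1 = 31; strictly interior points = area - boundary/2 + 1 = 684; answer 684

684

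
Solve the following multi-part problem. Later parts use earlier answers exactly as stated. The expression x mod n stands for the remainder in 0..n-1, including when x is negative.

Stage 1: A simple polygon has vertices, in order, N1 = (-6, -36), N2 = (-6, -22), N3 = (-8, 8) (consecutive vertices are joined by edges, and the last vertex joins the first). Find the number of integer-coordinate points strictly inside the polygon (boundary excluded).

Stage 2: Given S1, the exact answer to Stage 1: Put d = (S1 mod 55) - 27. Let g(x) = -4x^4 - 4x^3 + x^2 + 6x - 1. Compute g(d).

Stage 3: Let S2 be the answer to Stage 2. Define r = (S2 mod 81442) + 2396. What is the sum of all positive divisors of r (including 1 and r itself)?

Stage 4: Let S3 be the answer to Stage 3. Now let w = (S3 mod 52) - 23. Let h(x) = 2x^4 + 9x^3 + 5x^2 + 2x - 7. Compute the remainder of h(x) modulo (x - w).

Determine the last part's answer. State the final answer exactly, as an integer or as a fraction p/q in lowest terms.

Stage 1: cross terms: (-6*-22 - -6*-36)=-84, (-6*8 - -8*-22)=-224, (-8*-36 - -6*8)=336; twice the area = |28| = 28; area = 14; boundary points = 14 + 2 + 2 = 18; strictly interior points = area - boundary/2 + 1 = 6; answer 6
Stage 2: S1 = 6; d = -21; -4*(-21)^4 - 4*(-21)^3 + 1*(-21)^2 + 6*(-21)^1 - 1 = (-777924) + (37044) + (441) + (-126) + (-1) = -740566; answer -740566
Stage 3: S2 = -740566; r = 76250; 76250 = 2 * 5^4 * 61; sigma = (1 + 2) * (1 + 5 + 25 + 125 + 625) * (1 + 61) = 3 * 781 * 62 = 145266; answer 145266
Stage 4: S3 = 145266; w = 7; remainder = value at the root: 2*(7)^4 + 9*(7)^3 + 5*(7)^2 + 2*(7)^1 - 7 = (4802) + (3087) + (245) + (14) + (-7) = 8141; answer 8141

8141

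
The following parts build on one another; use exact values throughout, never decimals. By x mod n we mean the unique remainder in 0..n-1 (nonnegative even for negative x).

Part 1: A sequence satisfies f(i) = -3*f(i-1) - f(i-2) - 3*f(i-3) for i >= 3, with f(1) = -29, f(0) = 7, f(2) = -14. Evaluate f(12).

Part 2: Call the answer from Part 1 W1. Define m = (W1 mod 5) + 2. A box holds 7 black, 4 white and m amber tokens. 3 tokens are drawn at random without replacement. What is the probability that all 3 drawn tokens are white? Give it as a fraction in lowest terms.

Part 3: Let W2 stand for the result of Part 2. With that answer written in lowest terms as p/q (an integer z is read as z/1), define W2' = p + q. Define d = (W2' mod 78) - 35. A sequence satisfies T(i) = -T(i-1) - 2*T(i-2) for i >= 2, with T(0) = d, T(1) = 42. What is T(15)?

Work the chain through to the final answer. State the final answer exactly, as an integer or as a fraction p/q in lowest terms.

-98

Part 1: f(3) = -3*(-14) - 1*(-29) - 3*(7) = 50; iterating: f(3)=50, f(4)=-49, f(5)=139, f(6)=-518, f(7)=1562, f(8)=-4585, f(9)=13747, f(10)=-41342, f(11)=124034, f(12)=-372001; answer -372001
Part 2: W1 = -372001; m = 6; total draws C(17,3) = 680; favorable C(4,3) = 4; P = 1/170; answer 1/170
Part 3: W2 = 1/170; threaded value p + q = 171; d = -20; T(2) = -1*(42) - 2*(-20) = -2; iterating: T(2)=-2, T(3)=-82, T(4)=86, T(5)=78, T(6)=-250, T(7)=94, T(8)=406, T(9)=-594, T(10)=-218, T(11)=1406, T(12)=-970, T(13)=-1842, T(14)=3782, T(15)=-98; answer -98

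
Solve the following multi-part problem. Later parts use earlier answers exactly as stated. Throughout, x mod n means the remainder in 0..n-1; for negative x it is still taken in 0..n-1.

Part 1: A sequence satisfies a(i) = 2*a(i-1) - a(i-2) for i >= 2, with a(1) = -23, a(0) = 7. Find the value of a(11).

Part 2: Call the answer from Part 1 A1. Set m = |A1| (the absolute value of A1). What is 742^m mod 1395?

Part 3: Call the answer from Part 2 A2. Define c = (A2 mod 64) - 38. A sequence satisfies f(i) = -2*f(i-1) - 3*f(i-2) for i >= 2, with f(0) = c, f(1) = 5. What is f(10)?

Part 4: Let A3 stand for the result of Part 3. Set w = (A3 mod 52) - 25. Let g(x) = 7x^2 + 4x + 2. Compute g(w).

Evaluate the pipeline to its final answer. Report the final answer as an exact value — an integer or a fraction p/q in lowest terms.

197

Part 1: a(2) = 2*(-23) - 1*(7) = -53; iterating: a(2)=-53, a(3)=-83, a(4)=-113, a(5)=-143, a(6)=-173, a(7)=-203, a(8)=-233, a(9)=-263, a(10)=-293, a(11)=-323; answer -323
Part 2: A1 = -323; m = 323; squarings mod 1395: 742^1=742, 742^2=934, 742^4=481, 742^8=1186, 742^16=436, 742^32=376, 742^64=481, 742^128=1186, 742^256=436; 742^323 = 742^1 * 742^2 * 742^64 * 742^256 = 178 (mod 1395); answer 178
Part 3: A2 = 178; c = 12; f(2) = -2*(5) - 3*(12) = -46; iterating: f(2)=-46, f(3)=77, f(4)=-16, f(5)=-199, f(6)=446, f(7)=-295, f(8)=-748, f(9)=2381, f(10)=-2518; answer -2518
Part 4: A3 = -2518; w = 5; 7*(5)^2 + 4*(5)^1 + 2 = (175) + (20) + (2) = 197; answer 197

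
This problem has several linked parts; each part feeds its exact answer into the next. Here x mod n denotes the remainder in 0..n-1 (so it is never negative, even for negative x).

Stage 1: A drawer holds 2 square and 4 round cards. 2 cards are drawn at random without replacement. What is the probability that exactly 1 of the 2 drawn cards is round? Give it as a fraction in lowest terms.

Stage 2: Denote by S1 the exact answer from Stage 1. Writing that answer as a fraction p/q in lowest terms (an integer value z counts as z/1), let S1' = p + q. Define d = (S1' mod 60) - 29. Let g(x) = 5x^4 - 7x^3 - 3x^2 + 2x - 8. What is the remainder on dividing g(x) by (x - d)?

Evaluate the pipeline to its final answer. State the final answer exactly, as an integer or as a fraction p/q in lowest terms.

Stage 1: total draws C(6,2) = 15; favorable C(4,1)*C(2,1) = 8; P = 8/15; answer 8/15
Stage 2: S1 = 8/15; threaded value p + q = 23; d = -6; remainder = value at the root: 5*(-6)^4 - 7*(-6)^3 - 3*(-6)^2 + 2*(-6)^1 - 8 = (6480) + (1512) + (-108) + (-12) + (-8) = 7864; answer 7864

7864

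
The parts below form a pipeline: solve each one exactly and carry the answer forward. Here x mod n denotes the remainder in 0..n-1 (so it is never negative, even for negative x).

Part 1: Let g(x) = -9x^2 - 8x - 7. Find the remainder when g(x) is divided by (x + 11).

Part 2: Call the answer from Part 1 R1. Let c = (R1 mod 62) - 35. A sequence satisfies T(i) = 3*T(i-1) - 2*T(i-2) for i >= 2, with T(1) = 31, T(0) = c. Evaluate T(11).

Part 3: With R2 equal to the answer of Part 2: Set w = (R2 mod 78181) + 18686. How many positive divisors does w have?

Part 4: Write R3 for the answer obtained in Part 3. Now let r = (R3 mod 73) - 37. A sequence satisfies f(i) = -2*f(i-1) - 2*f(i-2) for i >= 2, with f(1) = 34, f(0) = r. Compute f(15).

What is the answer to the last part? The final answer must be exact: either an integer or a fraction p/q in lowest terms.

Part 1: remainder = value at the root: -9*(-11)^2 - 8*(-11)^1 - 7 = (-1089) + (88) + (-7) = -1008; answer -1008
Part 2: R1 = -1008; c = 11; T(2) = 3*(31) - 2*(11) = 71; iterating: T(2)=71, T(3)=151, T(4)=311, T(5)=631, T(6)=1271, T(7)=2551, T(8)=5111, T(9)=10231, T(10)=20471, T(11)=40951; answer 40951
Part 3: R2 = 40951; w = 59637; 59637 = 3 * 103 * 193; number of divisors = (1+1) * (1+1) * (1+1) = 8; answer 8
Part 4: R3 = 8; r = -29; f(2) = -2*(34) - 2*(-29) = -10; iterating: f(2)=-10, f(3)=-48, f(4)=116, f(5)=-136, f(6)=40, f(7)=192, f(8)=-464, f(9)=544, f(10)=-160, f(11)=-768, f(12)=1856, f(13)=-2176, f(14)=640, f(15)=3072; answer 3072

3072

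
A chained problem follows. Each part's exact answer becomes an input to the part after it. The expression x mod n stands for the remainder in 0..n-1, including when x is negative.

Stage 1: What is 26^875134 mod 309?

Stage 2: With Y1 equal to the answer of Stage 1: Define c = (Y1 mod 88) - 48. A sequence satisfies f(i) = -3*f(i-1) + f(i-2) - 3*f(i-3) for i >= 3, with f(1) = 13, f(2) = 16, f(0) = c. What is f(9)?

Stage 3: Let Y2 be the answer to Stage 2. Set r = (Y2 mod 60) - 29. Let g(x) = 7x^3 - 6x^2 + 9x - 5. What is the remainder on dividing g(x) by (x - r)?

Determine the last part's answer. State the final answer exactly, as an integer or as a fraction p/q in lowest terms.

-30357

Stage 1: squarings mod 309: 26^1=26, 26^2=58, 26^4=274, 26^8=298, 26^16=121, 26^32=118, 26^64=19, 26^128=52, 26^256=232, 26^512=58, 26^1024=274, 26^2048=298, 26^4096=121, 26^8192=118, 26^16384=19, 26^32768=52, 26^65536=232, 26^131072=58, 26^262144=274, 26^524288=298; 26^875134 = 26^2 * 26^4 * 26^8 * 26^16 * 26^32 * 26^64 * 26^512 * 26^2048 * 26^4096 * 26^16384 * 26^65536 * 26^262144 * 26^524288 = 208 (mod 309); answer 208
Stage 2: Y1 = 208; c = -16; f(3) = -3*(16) + 1*(13) - 3*(-16) = 13; iterating: f(3)=13, f(4)=-62, f(5)=151, f(6)=-554, f(7)=1999, f(8)=-7004, f(9)=24673; answer 24673
Stage 3: Y2 = 24673; r = -16; remainder = value at the root: 7*(-16)^3 - 6*(-16)^2 + 9*(-16)^1 - 5 = (-28672) + (-1536) + (-144) + (-5) = -30357; answer -30357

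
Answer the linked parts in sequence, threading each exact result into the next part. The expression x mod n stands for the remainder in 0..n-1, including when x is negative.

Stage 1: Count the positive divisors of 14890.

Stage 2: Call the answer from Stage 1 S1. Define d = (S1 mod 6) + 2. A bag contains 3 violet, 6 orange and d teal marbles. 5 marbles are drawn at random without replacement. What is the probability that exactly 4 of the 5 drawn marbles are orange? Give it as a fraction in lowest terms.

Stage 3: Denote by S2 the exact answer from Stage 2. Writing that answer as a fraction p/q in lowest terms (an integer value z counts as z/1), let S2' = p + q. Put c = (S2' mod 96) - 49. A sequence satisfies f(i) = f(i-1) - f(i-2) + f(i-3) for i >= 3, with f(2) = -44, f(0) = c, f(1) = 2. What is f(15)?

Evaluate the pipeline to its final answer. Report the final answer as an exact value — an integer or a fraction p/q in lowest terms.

-15

Stage 1: 14890 = 2 * 5 * 1489; number of divisors = (1+1) * (1+1) * (1+1) = 8; answer 8
Stage 2: S1 = 8; d = 4; total draws C(13,5) = 1287; favorable C(6,4)*C(7,1) = 105; P = 35/429; answer 35/429
Stage 3: S2 = 35/429; threaded value p + q = 464; c = 31; f(3) = 1*(-44) - 1*(2) + 1*(31) = -15; iterating: f(3)=-15, f(4)=31, f(5)=2, f(6)=-44, f(7)=-15, f(8)=31, f(9)=2, f(10)=-44, f(11)=-15, f(12)=31, f(13)=2, f(14)=-44, f(15)=-15; answer -15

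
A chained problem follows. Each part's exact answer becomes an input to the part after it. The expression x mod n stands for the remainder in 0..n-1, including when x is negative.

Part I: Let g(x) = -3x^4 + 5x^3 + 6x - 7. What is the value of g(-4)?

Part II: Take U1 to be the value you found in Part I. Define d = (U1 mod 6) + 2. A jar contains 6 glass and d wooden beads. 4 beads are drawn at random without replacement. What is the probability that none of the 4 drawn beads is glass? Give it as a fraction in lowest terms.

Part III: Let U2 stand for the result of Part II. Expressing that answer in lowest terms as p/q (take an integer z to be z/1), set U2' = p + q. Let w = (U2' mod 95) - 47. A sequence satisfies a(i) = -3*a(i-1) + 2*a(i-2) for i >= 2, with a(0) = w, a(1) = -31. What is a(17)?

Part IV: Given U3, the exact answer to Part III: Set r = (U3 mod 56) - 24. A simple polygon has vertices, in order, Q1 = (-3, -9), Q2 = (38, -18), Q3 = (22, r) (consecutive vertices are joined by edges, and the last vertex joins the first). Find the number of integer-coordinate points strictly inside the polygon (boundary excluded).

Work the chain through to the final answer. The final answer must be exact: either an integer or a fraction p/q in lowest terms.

850

Part I: -3*(-4)^4 + 5*(-4)^3 + 6*(-4)^1 - 7 = (-768) + (-320) + (-24) + (-7) = -1119; answer -1119
Part II: U1 = -1119; d = 5; total draws C(11,4) = 330; favorable C(5,4) = 5; P = 1/66; answer 1/66
Part III: U2 = 1/66; threaded value p + q = 67; w = 20; a(2) = -3*(-31) + 2*(20) = 133; iterating: a(2)=133, a(3)=-461, a(4)=1649, a(5)=-5869, a(6)=20905, a(7)=-74453, a(8)=265169, a(9)=-944413, a(10)=3363577, a(11)=-11979557, a(12)=42665825, a(13)=-151956589, a(14)=541201417, a(15)=-1927517429, a(16)=6864955121, a(17)=-24449900221; answer -24449900221
Part IV: U3 = -24449900221; r = 27; cross terms: (-3*-18 - 38*-9)=396, (38*27 - 22*-18)=1422, (22*-9 - -3*27)=-117; twice the area = |1701| = 1701; area = 1701/2; boundary points = 1 + 1 + 1 = 3; strictly interior points = area - boundary/2 + 1 = 850; answer 850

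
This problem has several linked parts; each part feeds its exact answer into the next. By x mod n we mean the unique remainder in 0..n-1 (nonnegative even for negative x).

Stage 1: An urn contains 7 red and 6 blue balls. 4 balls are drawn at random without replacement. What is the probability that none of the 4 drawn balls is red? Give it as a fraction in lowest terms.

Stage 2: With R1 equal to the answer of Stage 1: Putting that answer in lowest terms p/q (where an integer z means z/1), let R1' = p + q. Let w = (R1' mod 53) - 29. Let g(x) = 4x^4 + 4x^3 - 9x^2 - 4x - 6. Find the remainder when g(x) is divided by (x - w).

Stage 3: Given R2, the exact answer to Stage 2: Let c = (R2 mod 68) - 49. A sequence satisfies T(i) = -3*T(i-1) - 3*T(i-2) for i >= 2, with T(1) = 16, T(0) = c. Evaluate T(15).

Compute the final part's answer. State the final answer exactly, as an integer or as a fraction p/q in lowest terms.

Stage 1: total draws C(13,4) = 715; favorable C(6,4) = 15; P = 3/143; answer 3/143
Stage 2: R1 = 3/143; threaded value p + q = 146; w = 11; remainder = value at the root: 4*(11)^4 + 4*(11)^3 - 9*(11)^2 - 4*(11)^1 - 6 = (58564) + (5324) + (-1089) + (-44) + (-6) = 62749; answer 62749
Stage 3: R2 = 62749; c = 4; T(2) = -3*(16) - 3*(4) = -60; iterating: T(2)=-60, T(3)=132, T(4)=-216, T(5)=252, T(6)=-108, T(7)=-432, T(8)=1620, T(9)=-3564, T(10)=5832, T(11)=-6804, T(12)=2916, T(13)=11664, T(14)=-43740, T(15)=96228; answer 96228

96228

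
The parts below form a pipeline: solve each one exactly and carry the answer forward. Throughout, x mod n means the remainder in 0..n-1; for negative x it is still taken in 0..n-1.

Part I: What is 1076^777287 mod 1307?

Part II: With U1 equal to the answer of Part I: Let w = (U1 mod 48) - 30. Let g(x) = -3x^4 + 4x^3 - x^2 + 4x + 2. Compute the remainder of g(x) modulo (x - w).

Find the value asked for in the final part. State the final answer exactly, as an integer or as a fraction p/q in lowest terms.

-338650

Part I: squarings mod 1307: 1076^1=1076, 1076^2=1081, 1076^4=103, 1076^8=153, 1076^16=1190, 1076^32=619, 1076^64=210, 1076^128=969, 1076^256=535, 1076^512=1299, 1076^1024=64, 1076^2048=175, 1076^4096=564, 1076^8192=495, 1076^16384=616, 1076^32768=426, 1076^65536=1110, 1076^131072=906, 1076^262144=40, 1076^524288=293; 1076^777287 = 1076^1 * 1076^2 * 1076^4 * 1076^64 * 1076^1024 * 1076^2048 * 1076^4096 * 1076^16384 * 1076^32768 * 1076^65536 * 1076^131072 * 1076^524288 = 972 (mod 1307); answer 972
Part II: U1 = 972; w = -18; remainder = value at the root: -3*(-18)^4 + 4*(-18)^3 - 1*(-18)^2 + 4*(-18)^1 + 2 = (-314928) + (-23328) + (-324) + (-72) + (2) = -338650; answer -338650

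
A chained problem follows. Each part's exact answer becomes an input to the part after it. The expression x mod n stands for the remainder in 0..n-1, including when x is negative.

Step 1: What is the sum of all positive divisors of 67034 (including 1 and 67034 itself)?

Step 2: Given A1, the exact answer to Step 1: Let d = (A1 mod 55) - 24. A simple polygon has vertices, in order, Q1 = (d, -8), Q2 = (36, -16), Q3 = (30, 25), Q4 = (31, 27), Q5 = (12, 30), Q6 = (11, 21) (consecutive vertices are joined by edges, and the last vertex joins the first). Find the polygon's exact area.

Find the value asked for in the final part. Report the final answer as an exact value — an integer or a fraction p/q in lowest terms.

Step 1: 67034 = 2 * 11^2 * 277; sigma = (1 + 2) * (1 + 11 + 121) * (1 + 277) = 3 * 133 * 278 = 110922; answer 110922
Step 2: A1 = 110922; d = 18; cross terms: (18*-16 - 36*-8)=0, (36*25 - 30*-16)=1380, (30*27 - 31*25)=35, (31*30 - 12*27)=606, (12*21 - 11*30)=-78, (11*-8 - 18*21)=-466; twice the area = |1477| = 1477; area = 1477/2; answer 1477/2

1477/2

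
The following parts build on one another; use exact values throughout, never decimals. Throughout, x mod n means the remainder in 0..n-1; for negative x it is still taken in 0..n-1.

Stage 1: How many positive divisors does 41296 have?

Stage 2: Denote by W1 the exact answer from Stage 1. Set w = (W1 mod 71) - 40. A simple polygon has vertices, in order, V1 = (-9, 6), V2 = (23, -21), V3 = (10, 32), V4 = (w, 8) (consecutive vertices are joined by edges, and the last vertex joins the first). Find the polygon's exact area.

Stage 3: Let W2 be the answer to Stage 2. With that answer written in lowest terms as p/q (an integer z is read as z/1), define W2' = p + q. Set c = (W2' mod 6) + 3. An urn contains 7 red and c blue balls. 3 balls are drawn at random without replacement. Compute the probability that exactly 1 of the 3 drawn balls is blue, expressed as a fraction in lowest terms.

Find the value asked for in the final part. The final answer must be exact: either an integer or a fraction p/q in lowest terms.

Stage 1: 41296 = 2^4 * 29 * 89; number of divisors = (4+1) * (1+1) * (1+1) = 20; answer 20
Stage 2: W1 = 20; w = -20; cross terms: (-9*-21 - 23*6)=51, (23*32 - 10*-21)=946, (10*8 - -20*32)=720, (-20*6 - -9*8)=-48; twice the area = |1669| = 1669; area = 1669/2; answer 1669/2
Stage 3: W2 = 1669/2; threaded value p + q = 1671; c = 6; total draws C(13,3) = 286; favorable C(6,1)*C(7,2) = 126; P = 63/143; answer 63/143

63/143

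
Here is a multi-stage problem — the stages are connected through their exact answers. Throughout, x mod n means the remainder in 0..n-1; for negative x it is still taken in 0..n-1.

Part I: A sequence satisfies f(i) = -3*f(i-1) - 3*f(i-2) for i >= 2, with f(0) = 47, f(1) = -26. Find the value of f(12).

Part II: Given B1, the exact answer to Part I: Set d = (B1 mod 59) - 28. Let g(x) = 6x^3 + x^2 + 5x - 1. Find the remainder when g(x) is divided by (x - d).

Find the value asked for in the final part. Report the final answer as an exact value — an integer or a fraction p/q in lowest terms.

20549

Part I: f(2) = -3*(-26) - 3*(47) = -63; iterating: f(2)=-63, f(3)=267, f(4)=-612, f(5)=1035, f(6)=-1269, f(7)=702, f(8)=1701, f(9)=-7209, f(10)=16524, f(11)=-27945, f(12)=34263; answer 34263
Part II: B1 = 34263; d = 15; remainder = value at the root: 6*(15)^3 + 1*(15)^2 + 5*(15)^1 - 1 = (20250) + (225) + (75) + (-1) = 20549; answer 20549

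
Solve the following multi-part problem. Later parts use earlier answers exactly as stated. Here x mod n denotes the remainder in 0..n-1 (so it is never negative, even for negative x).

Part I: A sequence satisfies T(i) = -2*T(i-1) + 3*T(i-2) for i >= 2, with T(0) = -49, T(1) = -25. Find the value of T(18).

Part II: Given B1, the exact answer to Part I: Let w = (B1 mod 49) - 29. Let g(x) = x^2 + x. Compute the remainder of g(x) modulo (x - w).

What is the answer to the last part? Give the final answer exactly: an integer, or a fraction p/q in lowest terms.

Part I: T(2) = -2*(-25) + 3*(-49) = -97; iterating: T(2)=-97, T(3)=119, T(4)=-529, T(5)=1415, T(6)=-4417, T(7)=13079, T(8)=-39409, T(9)=118055, T(10)=-354337, T(11)=1062839, T(12)=-3188689, T(13)=9565895, T(14)=-28697857, T(15)=86093399, T(16)=-258280369, T(17)=774840935, T(18)=-2324522977; answer -2324522977
Part II: B1 = -2324522977; w = -1; remainder = value at the root: 1*(-1)^2 + 1*(-1)^1 = (1) + (-1) = 0; answer 0

0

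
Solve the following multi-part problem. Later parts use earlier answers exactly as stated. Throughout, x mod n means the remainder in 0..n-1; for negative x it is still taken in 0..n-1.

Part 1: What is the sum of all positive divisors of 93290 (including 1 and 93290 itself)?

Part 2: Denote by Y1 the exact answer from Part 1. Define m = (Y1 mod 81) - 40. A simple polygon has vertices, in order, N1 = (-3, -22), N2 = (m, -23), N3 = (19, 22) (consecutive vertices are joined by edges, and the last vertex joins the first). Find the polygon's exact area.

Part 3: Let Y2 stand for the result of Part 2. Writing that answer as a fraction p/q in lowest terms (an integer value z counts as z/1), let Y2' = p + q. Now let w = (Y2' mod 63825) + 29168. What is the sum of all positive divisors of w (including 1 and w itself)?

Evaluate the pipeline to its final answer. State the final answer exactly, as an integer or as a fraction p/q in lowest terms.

Part 1: 93290 = 2 * 5 * 19 * 491; sigma = (1 + 2) * (1 + 5) * (1 + 19) * (1 + 491) = 3 * 6 * 20 * 492 = 177120; answer 177120
Part 2: Y1 = 177120; m = 14; cross terms: (-3*-23 - 14*-22)=377, (14*22 - 19*-23)=745, (19*-22 - -3*22)=-352; twice the area = |770| = 770; area = 385; answer 385
Part 3: Y2 = 385; threaded value p + q = 386; w = 29554; 29554 = 2 * 7 * 2111; sigma = (1 + 2) * (1 + 7) * (1 + 2111) = 3 * 8 * 2112 = 50688; answer 50688

50688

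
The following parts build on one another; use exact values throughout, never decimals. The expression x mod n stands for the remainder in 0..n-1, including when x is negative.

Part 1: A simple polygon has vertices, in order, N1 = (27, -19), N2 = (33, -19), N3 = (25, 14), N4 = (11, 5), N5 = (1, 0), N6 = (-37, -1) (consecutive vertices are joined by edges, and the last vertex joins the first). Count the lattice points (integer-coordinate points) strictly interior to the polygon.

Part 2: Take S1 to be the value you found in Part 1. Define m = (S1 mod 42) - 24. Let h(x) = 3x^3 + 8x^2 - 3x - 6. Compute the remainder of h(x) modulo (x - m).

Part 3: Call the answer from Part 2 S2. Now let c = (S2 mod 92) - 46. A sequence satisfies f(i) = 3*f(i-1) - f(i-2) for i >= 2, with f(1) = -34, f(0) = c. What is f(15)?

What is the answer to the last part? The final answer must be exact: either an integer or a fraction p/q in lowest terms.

Part 1: cross terms: (27*-19 - 33*-19)=114, (33*14 - 25*-19)=937, (25*5 - 11*14)=-29, (11*0 - 1*5)=-5, (1*-1 - -37*0)=-1, (-37*-19 - 27*-1)=730; twice the area = |1746| = 1746; area = 873; boundary points = 6 + 1 + 1 + 5 + 1 + 2 = 16; strictly interior points = area - boundary/2 + 1 = 866; answer 866
Part 2: S1 = 866; m = 2; remainder = value at the root: 3*(2)^3 + 8*(2)^2 - 3*(2)^1 - 6 = (24) + (32) + (-6) + (-6) = 44; answer 44
Part 3: S2 = 44; c = -2; f(2) = 3*(-34) - 1*(-2) = -100; iterating: f(2)=-100, f(3)=-266, f(4)=-698, f(5)=-1828, f(6)=-4786, f(7)=-12530, f(8)=-32804, f(9)=-85882, f(10)=-224842, f(11)=-588644, f(12)=-1541090, f(13)=-4034626, f(14)=-10562788, f(15)=-27653738; answer -27653738

-27653738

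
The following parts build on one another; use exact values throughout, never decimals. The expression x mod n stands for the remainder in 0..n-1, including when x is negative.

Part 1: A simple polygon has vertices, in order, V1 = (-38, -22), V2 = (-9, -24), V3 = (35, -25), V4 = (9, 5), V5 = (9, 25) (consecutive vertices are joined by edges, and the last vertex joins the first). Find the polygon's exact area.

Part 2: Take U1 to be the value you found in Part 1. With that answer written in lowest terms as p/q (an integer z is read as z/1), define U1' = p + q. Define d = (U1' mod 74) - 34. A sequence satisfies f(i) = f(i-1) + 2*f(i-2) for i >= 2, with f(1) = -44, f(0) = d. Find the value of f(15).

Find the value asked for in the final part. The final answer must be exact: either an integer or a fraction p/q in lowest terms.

-797350

Part 1: cross terms: (-38*-24 - -9*-22)=714, (-9*-25 - 35*-24)=1065, (35*5 - 9*-25)=400, (9*25 - 9*5)=180, (9*-22 - -38*25)=752; twice the area = |3111| = 3111; area = 3111/2; answer 3111/2
Part 2: U1 = 3111/2; threaded value p + q = 3113; d = -29; f(2) = 1*(-44) + 2*(-29) = -102; iterating: f(2)=-102, f(3)=-190, f(4)=-394, f(5)=-774, f(6)=-1562, f(7)=-3110, f(8)=-6234, f(9)=-12454, f(10)=-24922, f(11)=-49830, f(12)=-99674, f(13)=-199334, f(14)=-398682, f(15)=-797350; answer -797350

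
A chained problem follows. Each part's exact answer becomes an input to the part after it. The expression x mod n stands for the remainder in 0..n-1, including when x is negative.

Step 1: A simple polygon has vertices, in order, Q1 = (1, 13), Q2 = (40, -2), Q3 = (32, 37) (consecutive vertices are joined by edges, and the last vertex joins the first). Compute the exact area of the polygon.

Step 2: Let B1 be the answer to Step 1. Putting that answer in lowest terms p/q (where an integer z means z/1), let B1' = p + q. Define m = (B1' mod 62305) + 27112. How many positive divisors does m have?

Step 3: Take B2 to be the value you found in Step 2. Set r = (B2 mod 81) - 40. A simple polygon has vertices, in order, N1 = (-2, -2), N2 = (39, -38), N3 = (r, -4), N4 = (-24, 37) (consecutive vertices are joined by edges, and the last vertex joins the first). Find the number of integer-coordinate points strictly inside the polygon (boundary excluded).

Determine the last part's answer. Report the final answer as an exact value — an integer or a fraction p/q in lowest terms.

1187

Step 1: cross terms: (1*-2 - 40*13)=-522, (40*37 - 32*-2)=1544, (32*13 - 1*37)=379; twice the area = |1401| = 1401; area = 1401/2; answer 1401/2
Step 2: B1 = 1401/2; threaded value p + q = 1403; m = 28515; 28515 = 3 * 5 * 1901; number of divisors = (1+1) * (1+1) * (1+1) = 8; answer 8
Step 3: B2 = 8; r = -32; cross terms: (-2*-38 - 39*-2)=154, (39*-4 - -32*-38)=-1372, (-32*37 - -24*-4)=-1280, (-24*-2 - -2*37)=122; twice the area = |-2376| = 2376; area = 1188; boundary points = 1 + 1 + 1 + 1 = 4; strictly interior points = area - boundary/2 + 1 = 1187; answer 1187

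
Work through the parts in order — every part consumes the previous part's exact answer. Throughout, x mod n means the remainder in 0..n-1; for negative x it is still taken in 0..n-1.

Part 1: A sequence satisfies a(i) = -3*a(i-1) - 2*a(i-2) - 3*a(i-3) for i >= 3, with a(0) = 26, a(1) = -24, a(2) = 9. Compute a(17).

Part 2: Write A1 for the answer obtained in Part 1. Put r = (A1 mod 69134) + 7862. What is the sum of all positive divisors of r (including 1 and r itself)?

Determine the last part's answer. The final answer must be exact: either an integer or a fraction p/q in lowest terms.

79200

Part 1: a(3) = -3*(9) - 2*(-24) - 3*(26) = -57; iterating: a(3)=-57, a(4)=225, a(5)=-588, a(6)=1485, a(7)=-3954, a(8)=10656, a(9)=-28515, a(10)=76095, a(11)=-203223, a(12)=543024, a(13)=-1450911, a(14)=3876354, a(15)=-10356312, a(16)=27668961, a(17)=-73923321; answer -73923321
Part 2: A1 = -73923321; r = 57921; 57921 = 3 * 43 * 449; sigma = (1 + 3) * (1 + 43) * (1 + 449) = 4 * 44 * 450 = 79200; answer 79200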